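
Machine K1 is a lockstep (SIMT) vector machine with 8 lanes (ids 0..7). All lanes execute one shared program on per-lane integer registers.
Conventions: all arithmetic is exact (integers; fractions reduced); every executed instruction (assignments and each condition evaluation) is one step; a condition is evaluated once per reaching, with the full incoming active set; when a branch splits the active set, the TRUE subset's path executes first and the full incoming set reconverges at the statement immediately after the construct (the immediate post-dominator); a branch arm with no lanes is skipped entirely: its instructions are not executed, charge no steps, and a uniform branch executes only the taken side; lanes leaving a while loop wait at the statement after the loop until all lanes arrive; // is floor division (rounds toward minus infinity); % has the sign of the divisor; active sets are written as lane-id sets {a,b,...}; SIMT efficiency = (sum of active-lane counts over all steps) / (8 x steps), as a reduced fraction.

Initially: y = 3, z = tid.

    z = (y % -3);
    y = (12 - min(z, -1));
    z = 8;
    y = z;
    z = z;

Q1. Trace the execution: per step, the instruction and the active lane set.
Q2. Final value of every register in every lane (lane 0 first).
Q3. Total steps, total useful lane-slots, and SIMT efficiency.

step 0: z <- (y % -3)                {0,1,2,3,4,5,6,7}
step 1: y <- (12 - min(z, -1))       {0,1,2,3,4,5,6,7}
step 2: z <- 8                       {0,1,2,3,4,5,6,7}
step 3: y <- z                       {0,1,2,3,4,5,6,7}
step 4: z <- z                       {0,1,2,3,4,5,6,7}

Answer: 5 steps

y: 8,8,8,8,8,8,8,8
z: 8,8,8,8,8,8,8,8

steps = 5; useful = 40; efficiency = 40/40 = 1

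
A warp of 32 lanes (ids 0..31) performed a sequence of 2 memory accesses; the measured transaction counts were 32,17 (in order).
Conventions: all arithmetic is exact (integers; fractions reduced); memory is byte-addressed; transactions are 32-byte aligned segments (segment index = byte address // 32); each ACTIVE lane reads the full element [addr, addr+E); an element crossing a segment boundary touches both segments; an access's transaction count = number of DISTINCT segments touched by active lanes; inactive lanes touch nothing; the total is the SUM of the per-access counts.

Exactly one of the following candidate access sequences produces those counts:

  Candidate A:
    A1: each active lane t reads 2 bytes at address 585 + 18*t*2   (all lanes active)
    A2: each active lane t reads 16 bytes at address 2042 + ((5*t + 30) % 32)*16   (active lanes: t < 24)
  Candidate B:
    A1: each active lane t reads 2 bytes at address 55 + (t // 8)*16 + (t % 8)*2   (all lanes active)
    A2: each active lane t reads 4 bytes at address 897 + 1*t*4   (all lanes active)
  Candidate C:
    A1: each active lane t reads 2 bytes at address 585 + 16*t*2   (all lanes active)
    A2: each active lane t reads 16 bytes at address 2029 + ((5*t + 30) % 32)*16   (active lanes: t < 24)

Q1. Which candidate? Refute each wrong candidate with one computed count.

A: A2 gives 16 transactions, not 17
B: A1 gives 3 transactions, not 32
C: all counts match (32,17)

Answer: C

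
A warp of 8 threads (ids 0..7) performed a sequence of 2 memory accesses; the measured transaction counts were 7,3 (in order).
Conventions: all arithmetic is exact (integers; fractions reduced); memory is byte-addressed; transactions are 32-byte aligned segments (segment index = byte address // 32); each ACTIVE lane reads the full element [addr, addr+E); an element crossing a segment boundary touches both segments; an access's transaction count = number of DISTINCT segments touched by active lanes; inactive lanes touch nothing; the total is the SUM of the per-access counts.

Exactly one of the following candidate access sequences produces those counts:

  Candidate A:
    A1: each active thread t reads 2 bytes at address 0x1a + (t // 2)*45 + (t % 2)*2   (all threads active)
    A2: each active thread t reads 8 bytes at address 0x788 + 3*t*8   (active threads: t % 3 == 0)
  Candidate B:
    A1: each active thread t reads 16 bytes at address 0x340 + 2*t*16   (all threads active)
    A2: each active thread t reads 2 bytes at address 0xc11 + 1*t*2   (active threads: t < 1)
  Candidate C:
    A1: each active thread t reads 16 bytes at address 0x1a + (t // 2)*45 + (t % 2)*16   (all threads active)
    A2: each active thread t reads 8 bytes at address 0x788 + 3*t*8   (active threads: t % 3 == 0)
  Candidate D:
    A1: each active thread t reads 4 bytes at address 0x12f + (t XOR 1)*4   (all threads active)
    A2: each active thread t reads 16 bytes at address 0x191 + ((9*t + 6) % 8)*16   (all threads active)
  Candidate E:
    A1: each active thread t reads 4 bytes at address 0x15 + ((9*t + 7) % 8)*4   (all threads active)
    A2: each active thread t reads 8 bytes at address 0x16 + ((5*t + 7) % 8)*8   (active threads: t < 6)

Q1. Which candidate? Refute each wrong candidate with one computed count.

A: A1 gives 4 transactions, not 7
B: A1 gives 8 transactions, not 7
D: A1 gives 2 transactions, not 7
E: A1 gives 2 transactions, not 7
C: all counts match (7,3)

Answer: C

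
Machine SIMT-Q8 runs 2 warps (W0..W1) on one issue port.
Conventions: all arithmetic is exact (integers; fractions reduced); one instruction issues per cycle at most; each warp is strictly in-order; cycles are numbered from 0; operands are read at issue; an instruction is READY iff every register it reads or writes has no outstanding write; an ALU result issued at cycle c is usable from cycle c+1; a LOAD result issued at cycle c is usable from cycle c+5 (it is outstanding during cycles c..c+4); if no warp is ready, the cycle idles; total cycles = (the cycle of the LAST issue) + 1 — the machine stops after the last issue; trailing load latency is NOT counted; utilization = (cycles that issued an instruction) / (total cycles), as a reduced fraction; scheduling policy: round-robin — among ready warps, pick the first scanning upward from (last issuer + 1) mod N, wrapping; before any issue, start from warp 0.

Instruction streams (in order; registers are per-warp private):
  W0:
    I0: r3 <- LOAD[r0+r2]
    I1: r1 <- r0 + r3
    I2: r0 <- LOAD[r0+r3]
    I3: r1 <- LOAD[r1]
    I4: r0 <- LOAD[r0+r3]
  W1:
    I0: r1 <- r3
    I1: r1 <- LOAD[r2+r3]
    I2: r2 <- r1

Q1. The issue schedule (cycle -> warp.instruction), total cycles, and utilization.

cycle 0: W0.I0
cycle 1: W1.I0
cycle 2: W1.I1
cycle 3: idle
cycle 4: idle
cycle 5: W0.I1
cycle 6: W0.I2
cycle 7: W1.I2
cycle 8: W0.I3
cycle 9: idle
cycle 10: idle
cycle 11: W0.I4

Answer: 12 cycles, utilization 2/3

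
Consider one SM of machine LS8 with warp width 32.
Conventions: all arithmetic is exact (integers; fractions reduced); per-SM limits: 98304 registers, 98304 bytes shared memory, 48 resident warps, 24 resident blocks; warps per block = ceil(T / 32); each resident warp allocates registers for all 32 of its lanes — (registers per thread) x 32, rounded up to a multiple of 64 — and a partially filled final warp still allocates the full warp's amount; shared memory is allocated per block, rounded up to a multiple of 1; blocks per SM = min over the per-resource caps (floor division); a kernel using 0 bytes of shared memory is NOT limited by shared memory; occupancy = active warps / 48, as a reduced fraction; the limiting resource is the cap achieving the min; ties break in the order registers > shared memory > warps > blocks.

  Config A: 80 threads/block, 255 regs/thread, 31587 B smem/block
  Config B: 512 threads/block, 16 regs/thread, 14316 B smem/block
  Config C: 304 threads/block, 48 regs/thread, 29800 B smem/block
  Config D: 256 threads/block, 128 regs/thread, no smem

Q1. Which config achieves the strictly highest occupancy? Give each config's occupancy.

occupancies: A 3/16, B 1, C 5/8, D 1/2

Answer: B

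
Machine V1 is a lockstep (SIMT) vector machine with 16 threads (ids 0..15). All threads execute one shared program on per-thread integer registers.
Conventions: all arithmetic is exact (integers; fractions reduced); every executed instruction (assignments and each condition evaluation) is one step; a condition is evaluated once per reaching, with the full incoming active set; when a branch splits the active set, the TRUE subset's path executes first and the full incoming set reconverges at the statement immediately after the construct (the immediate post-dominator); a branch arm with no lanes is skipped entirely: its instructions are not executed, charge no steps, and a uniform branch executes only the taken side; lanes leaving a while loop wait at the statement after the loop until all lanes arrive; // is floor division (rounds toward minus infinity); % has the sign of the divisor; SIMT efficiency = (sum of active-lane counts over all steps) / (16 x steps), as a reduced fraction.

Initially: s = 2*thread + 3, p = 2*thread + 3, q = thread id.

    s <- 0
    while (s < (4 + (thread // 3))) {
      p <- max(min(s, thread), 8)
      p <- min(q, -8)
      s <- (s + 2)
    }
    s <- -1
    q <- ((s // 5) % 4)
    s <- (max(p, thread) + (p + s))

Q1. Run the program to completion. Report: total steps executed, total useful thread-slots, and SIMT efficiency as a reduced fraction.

Answer: 25 steps, 292 useful, 73/100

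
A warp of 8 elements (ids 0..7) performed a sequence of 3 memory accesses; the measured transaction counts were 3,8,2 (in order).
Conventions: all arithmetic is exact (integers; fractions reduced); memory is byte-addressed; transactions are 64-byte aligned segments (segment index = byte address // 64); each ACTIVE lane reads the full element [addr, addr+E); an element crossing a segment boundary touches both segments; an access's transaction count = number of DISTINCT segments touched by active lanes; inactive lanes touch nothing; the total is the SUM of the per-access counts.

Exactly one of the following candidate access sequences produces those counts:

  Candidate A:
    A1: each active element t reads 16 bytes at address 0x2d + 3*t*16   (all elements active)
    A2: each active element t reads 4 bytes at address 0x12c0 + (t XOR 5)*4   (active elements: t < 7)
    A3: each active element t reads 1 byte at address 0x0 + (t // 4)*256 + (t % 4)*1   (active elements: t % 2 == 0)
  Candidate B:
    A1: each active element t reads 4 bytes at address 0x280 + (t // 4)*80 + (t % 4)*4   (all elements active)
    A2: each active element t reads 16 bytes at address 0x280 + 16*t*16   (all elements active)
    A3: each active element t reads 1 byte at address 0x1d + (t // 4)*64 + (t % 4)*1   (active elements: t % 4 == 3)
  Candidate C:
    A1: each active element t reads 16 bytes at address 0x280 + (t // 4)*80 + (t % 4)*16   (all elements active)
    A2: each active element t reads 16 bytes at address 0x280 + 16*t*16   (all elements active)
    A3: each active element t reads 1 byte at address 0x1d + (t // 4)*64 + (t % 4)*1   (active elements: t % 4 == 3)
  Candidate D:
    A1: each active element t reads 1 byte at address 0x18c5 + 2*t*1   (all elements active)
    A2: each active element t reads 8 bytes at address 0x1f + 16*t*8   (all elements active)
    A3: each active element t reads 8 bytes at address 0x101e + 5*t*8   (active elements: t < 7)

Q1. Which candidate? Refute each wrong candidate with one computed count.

A: A1 gives 7 transactions, not 3
B: A1 gives 2 transactions, not 3
D: A1 gives 1 transaction, not 3
C: all counts match (3,8,2)

Answer: C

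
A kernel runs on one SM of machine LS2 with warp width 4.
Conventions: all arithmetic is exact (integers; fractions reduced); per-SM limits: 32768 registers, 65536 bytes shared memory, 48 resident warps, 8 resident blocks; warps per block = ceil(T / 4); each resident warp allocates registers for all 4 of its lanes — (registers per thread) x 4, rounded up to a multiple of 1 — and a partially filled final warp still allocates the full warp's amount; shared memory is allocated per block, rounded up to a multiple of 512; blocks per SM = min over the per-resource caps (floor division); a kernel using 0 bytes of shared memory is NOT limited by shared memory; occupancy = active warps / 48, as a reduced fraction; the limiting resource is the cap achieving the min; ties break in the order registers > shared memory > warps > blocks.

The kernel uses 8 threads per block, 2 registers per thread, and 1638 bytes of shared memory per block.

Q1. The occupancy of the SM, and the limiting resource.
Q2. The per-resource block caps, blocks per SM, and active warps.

Answer: occupancy 1/3, limited by blocks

registers: 2048 blocks
shared memory: 32 blocks
warps: 24 blocks
blocks: 8 blocks

Answer: 8 blocks, 16 active warps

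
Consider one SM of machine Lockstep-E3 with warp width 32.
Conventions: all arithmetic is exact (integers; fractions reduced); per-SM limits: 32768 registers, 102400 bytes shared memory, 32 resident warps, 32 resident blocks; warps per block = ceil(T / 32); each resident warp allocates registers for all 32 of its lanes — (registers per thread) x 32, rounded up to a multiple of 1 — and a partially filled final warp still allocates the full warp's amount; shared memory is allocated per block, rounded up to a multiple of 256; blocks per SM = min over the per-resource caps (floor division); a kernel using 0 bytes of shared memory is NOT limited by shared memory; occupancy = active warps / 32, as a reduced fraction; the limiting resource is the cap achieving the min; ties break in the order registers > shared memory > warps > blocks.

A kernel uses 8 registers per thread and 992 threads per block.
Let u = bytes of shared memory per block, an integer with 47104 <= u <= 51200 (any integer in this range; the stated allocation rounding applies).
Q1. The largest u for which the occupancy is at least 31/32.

Answer: u = 51200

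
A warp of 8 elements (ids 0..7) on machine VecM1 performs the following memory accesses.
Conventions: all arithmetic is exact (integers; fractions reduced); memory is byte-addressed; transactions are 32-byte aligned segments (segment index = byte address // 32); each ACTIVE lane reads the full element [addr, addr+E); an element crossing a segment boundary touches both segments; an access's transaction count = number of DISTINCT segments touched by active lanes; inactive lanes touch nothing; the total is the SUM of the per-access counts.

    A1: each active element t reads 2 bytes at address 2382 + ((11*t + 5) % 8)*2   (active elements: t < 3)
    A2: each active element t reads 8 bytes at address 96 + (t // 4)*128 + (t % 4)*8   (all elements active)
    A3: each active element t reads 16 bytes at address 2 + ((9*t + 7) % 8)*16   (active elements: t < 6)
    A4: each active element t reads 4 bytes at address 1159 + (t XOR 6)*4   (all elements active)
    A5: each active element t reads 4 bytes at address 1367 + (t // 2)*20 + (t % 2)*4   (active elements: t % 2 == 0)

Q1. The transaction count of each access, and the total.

A1: 1 transaction
A2: 2 transactions
A3: 5 transactions
A4: 2 transactions
A5: 3 transactions

Answer: 1,2,5,2,3; total 13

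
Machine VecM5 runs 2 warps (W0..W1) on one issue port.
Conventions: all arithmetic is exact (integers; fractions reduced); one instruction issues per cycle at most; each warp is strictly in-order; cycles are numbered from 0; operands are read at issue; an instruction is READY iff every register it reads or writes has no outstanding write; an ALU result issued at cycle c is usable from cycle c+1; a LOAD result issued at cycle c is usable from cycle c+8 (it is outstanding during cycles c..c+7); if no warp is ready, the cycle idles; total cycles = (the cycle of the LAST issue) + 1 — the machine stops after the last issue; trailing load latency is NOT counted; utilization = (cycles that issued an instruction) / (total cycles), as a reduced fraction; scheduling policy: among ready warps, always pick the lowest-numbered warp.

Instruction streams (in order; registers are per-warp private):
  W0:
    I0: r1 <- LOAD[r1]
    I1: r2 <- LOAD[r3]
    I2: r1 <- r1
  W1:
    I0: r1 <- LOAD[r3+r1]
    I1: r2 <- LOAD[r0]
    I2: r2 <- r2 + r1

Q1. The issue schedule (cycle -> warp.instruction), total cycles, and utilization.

cycle 0: W0.I0
cycle 1: W0.I1
cycle 2: W1.I0
cycle 3: W1.I1
cycle 4: idle
cycle 5: idle
cycle 6: idle
cycle 7: idle
cycle 8: W0.I2
cycle 9: idle
cycle 10: idle
cycle 11: W1.I2

Answer: 12 cycles, utilization 1/2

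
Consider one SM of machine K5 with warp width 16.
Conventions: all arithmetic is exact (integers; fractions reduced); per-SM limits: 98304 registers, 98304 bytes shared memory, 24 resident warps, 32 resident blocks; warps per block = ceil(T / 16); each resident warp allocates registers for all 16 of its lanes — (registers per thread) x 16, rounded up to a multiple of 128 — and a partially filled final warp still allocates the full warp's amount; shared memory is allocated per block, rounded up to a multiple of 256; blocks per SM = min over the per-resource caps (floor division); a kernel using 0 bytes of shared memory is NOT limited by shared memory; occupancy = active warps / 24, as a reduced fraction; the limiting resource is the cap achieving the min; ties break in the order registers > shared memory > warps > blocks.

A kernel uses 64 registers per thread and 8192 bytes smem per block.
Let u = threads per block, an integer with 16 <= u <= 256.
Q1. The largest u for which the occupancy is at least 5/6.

Answer: u = 192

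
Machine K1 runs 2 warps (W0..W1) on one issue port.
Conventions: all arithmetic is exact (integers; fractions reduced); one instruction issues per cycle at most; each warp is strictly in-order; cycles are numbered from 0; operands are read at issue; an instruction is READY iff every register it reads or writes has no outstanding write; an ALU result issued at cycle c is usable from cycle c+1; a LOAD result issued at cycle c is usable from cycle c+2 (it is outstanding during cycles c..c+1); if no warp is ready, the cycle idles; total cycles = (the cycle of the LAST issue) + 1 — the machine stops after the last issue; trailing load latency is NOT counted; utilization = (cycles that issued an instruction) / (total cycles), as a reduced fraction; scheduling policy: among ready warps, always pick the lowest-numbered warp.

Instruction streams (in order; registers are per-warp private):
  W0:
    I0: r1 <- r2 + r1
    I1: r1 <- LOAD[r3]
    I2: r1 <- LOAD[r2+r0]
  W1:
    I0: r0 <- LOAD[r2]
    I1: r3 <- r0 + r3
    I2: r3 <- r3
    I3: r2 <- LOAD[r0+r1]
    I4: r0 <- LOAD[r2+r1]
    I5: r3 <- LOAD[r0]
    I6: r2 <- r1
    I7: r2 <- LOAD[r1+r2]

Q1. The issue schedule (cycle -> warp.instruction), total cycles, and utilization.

cycle 0: W0.I0
cycle 1: W0.I1
cycle 2: W1.I0
cycle 3: W0.I2
cycle 4: W1.I1
cycle 5: W1.I2
cycle 6: W1.I3
cycle 7: idle
cycle 8: W1.I4
cycle 9: idle
cycle 10: W1.I5
cycle 11: W1.I6
cycle 12: W1.I7

Answer: 13 cycles, utilization 11/13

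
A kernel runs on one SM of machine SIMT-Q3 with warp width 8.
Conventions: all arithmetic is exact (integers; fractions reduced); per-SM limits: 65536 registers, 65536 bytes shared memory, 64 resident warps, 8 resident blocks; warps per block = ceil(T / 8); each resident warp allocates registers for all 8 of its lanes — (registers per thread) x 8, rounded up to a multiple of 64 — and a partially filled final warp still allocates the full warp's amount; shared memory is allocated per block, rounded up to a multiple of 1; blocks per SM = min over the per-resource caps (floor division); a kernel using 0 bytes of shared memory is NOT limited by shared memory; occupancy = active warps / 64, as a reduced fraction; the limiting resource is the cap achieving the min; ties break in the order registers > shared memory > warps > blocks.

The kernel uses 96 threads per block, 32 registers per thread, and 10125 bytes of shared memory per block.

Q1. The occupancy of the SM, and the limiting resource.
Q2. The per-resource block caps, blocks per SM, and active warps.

Answer: occupancy 15/16, limited by warps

registers: 21 blocks
shared memory: 6 blocks
warps: 5 blocks
blocks: 8 blocks

Answer: 5 blocks, 60 active warps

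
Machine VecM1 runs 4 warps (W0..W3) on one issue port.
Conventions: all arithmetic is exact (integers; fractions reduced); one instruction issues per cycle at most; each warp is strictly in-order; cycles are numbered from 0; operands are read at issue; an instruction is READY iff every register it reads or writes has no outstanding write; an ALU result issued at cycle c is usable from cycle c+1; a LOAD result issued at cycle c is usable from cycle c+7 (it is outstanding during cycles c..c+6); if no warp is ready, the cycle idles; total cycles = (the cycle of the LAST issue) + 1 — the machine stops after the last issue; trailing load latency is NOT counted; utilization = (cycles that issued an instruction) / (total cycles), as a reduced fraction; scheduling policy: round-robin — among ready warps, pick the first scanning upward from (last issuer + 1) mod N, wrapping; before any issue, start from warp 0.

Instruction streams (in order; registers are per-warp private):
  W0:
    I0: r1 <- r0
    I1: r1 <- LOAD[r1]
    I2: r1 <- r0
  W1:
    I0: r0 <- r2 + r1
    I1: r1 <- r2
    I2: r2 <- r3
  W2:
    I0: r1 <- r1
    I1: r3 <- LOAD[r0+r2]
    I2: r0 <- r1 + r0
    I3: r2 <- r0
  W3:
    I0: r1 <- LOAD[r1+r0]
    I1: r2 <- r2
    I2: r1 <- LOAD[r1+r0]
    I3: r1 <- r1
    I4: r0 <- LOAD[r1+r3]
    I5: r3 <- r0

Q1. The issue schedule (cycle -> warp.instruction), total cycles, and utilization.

cycle 0: W0.I0
cycle 1: W1.I0
cycle 2: W2.I0
cycle 3: W3.I0
cycle 4: W0.I1
cycle 5: W1.I1
cycle 6: W2.I1
cycle 7: W3.I1
cycle 8: W1.I2
cycle 9: W2.I2
cycle 10: W3.I2
cycle 11: W0.I2
cycle 12: W2.I3
cycle 13: idle
cycle 14: idle
cycle 15: idle
cycle 16: idle
cycle 17: W3.I3
cycle 18: W3.I4
cycle 19: idle
cycle 20: idle
cycle 21: idle
cycle 22: idle
cycle 23: idle
cycle 24: idle
cycle 25: W3.I5

Answer: 26 cycles, utilization 8/13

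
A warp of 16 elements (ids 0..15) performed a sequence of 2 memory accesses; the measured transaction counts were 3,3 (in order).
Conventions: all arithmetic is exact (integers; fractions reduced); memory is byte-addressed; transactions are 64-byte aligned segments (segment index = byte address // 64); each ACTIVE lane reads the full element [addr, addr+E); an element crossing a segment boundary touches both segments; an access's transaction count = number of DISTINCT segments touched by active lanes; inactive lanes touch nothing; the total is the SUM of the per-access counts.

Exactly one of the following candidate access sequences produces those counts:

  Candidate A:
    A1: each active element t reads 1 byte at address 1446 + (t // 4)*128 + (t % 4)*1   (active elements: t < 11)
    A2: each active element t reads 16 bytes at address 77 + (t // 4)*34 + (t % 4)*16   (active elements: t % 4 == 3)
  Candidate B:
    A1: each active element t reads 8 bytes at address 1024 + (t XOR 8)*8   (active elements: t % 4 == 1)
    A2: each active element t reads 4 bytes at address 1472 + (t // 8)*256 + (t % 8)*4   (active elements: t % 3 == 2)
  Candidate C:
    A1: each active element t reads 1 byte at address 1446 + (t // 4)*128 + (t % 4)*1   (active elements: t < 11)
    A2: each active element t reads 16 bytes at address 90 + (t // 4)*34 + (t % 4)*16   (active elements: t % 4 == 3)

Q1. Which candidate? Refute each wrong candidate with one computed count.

B: A1 gives 2 transactions, not 3
C: A2 gives 2 transactions, not 3
A: all counts match (3,3)

Answer: A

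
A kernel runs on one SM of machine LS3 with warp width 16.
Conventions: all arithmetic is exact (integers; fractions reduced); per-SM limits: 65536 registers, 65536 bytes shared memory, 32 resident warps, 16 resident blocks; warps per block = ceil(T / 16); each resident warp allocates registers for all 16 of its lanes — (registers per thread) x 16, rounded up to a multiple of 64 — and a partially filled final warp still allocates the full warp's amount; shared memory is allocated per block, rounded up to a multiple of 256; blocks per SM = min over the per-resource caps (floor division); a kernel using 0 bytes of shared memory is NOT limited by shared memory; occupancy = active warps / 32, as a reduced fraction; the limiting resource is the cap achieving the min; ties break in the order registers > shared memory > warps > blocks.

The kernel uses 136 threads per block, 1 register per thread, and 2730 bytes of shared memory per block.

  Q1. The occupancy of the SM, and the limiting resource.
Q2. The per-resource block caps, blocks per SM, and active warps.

Answer: occupancy 27/32, limited by warps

registers: 113 blocks
shared memory: 23 blocks
warps: 3 blocks
blocks: 16 blocks

Answer: 3 blocks, 27 active warps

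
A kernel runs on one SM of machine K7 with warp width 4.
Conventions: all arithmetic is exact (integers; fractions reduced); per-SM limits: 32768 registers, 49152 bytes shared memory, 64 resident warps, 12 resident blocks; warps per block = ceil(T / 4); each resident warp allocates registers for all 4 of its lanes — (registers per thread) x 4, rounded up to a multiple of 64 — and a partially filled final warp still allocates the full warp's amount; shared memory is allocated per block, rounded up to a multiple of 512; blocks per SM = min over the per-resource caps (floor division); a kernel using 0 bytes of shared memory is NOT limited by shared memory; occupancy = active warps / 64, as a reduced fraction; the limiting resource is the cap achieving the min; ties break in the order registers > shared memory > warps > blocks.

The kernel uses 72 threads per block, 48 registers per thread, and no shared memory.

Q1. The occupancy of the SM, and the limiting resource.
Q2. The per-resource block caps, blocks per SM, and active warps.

Answer: occupancy 27/32, limited by warps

registers: 9 blocks
shared memory: no limit (kernel uses none)
warps: 3 blocks
blocks: 12 blocks

Answer: 3 blocks, 54 active warps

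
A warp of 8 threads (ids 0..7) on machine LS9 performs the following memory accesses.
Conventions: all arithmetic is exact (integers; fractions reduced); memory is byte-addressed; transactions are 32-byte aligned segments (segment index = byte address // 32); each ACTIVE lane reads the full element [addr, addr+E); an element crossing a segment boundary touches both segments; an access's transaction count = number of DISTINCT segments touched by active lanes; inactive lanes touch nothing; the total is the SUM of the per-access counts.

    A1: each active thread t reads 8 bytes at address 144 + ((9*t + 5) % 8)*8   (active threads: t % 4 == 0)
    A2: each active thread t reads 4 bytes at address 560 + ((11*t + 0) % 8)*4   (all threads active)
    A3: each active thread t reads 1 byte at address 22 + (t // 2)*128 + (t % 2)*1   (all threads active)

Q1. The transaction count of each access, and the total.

A1: 2 transactions
A2: 2 transactions
A3: 4 transactions

Answer: 2,2,4; total 8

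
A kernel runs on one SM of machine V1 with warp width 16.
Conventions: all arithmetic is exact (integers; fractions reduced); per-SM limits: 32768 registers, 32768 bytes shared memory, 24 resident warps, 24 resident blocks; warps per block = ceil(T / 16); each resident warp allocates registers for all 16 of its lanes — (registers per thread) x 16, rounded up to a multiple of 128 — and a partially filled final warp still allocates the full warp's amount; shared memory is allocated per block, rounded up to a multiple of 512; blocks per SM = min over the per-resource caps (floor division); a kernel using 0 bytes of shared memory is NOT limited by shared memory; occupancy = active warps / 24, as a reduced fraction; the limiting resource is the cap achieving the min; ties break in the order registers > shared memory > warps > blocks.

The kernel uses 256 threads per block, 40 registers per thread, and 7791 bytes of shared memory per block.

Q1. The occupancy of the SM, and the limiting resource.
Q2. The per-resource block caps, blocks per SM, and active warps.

Answer: occupancy 2/3, limited by warps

registers: 3 blocks
shared memory: 4 blocks
warps: 1 block
blocks: 24 blocks

Answer: 1 block, 16 active warps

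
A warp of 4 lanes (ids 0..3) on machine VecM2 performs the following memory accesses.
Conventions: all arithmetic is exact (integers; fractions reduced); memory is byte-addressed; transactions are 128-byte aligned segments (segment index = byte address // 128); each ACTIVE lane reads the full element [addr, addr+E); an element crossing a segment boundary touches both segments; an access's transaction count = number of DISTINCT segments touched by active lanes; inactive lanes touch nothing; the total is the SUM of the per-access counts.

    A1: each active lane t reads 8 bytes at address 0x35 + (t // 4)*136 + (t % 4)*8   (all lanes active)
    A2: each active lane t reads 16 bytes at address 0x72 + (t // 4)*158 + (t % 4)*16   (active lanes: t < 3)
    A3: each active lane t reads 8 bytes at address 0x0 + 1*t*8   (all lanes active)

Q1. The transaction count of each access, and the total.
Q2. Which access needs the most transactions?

A1: 1 transaction
A2: 2 transactions
A3: 1 transaction

Answer: 1,2,1; total 4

Answer: A2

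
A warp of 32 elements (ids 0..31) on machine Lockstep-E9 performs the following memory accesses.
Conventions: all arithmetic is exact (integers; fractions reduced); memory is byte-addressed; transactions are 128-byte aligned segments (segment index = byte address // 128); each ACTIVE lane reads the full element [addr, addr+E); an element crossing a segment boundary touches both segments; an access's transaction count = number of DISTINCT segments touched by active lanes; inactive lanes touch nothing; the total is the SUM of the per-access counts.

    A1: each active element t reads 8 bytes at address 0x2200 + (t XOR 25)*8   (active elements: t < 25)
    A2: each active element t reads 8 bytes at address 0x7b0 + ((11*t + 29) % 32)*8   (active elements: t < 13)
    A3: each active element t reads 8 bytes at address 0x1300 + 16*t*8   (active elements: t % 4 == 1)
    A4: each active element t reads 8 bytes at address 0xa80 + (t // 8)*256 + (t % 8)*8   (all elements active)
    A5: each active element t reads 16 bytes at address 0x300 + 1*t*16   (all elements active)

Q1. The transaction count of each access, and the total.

A1: 2 transactions
A2: 3 transactions
A3: 8 transactions
A4: 4 transactions
A5: 4 transactions

Answer: 2,3,8,4,4; total 21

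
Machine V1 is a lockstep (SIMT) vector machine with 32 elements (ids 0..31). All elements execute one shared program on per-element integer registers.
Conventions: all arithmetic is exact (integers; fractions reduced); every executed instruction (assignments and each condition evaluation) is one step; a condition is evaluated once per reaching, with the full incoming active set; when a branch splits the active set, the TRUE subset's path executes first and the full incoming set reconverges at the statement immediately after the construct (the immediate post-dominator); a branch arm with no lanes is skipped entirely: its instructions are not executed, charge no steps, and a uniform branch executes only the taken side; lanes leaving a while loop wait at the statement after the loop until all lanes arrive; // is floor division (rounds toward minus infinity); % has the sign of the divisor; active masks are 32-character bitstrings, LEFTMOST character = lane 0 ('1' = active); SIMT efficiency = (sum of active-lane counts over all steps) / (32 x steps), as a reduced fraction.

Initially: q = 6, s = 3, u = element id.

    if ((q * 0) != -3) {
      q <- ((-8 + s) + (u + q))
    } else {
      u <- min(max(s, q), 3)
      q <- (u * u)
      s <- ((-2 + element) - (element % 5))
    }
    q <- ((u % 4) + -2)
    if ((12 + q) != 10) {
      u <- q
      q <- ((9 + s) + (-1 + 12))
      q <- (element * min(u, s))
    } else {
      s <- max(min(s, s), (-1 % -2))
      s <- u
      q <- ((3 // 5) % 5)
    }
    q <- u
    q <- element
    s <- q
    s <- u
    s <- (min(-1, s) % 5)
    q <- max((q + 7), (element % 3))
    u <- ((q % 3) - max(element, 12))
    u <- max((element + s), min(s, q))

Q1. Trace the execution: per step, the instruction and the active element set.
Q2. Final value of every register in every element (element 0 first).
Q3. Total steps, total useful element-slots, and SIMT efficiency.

step 0: eval ((q * 0) != -3)         11111111111111111111111111111111
step 1: q <- ((-8 + s) + (u + q))    11111111111111111111111111111111
step 2: q <- ((u % 4) + -2)          11111111111111111111111111111111
step 3: eval ((12 + q) != 10)        11111111111111111111111111111111
step 4: u <- q                       01110111011101110111011101110111
step 5: q <- ((9 + s) + (-1 + 12))   01110111011101110111011101110111
step 6: q <- (element * min(u, s))   01110111011101110111011101110111
step 7: s <- max(min(s, s), (-1 % -2)) 10001000100010001000100010001000
step 8: s <- u                       10001000100010001000100010001000
step 9: q <- ((3 // 5) % 5)          10001000100010001000100010001000
step 10: q <- u                       11111111111111111111111111111111
step 11: q <- element                 11111111111111111111111111111111
step 12: s <- q                       11111111111111111111111111111111
step 13: s <- u                       11111111111111111111111111111111
step 14: s <- (min(-1, s) % 5)        11111111111111111111111111111111
step 15: q <- max((q + 7), (element % 3)) 11111111111111111111111111111111
step 16: u <- ((q % 3) - max(element, 12)) 11111111111111111111111111111111
step 17: u <- max((element + s), min(s, q)) 11111111111111111111111111111111

Answer: 18 steps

q: 7,8,9,10,11,12,13,14,15,16,17,18,19,20,21,22,23,24,25,26,27,28,29,30,31,32,33,34,35,36,37,38
s: 4,4,4,4,4,4,4,4,4,4,4,4,4,4,4,4,4,4,4,4,4,4,4,4,4,4,4,4,4,4,4,4
u: 4,5,6,7,8,9,10,11,12,13,14,15,16,17,18,19,20,21,22,23,24,25,26,27,28,29,30,31,32,33,34,35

steps = 18; useful = 480; efficiency = 480/576 = 5/6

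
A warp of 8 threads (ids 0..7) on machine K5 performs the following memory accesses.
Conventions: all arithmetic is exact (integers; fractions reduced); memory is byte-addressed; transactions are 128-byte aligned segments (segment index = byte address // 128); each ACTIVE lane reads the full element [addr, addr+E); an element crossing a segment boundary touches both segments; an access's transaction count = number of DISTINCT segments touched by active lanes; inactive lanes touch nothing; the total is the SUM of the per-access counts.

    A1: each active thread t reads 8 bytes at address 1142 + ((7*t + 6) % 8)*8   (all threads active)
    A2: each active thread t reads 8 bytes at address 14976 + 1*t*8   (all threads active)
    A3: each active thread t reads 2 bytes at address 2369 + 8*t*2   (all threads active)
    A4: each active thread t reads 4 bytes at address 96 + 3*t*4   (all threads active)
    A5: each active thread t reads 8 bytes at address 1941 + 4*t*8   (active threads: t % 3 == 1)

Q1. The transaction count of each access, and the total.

A1: 2 transactions
A2: 1 transaction
A3: 2 transactions
A4: 2 transactions
A5: 2 transactions

Answer: 2,1,2,2,2; total 9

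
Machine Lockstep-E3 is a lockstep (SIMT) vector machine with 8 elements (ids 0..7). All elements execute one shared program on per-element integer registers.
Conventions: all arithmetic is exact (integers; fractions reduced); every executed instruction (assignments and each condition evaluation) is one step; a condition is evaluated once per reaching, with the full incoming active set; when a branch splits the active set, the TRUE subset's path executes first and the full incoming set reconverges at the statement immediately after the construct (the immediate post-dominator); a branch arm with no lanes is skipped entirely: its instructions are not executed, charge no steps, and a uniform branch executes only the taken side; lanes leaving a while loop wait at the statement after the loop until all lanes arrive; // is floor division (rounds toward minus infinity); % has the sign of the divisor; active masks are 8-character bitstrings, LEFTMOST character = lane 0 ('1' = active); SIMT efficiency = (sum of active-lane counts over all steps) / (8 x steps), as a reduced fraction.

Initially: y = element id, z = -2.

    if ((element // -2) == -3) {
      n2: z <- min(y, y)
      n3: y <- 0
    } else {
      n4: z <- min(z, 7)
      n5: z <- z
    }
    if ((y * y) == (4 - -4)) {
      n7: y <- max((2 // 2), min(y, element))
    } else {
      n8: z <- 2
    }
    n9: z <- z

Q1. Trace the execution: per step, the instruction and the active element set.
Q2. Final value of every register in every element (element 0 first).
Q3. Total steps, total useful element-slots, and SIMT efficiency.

step 0: eval ((element // -2) == -3) 11111111
step 1: z <- min(y, y)               00000110
step 2: y <- 0                       00000110
step 3: z <- min(z, 7)               11111001
step 4: z <- z                       11111001
step 5: eval ((y * y) == (4 - -4))   11111111
step 6: z <- 2                       11111111
step 7: z <- z                       11111111

Answer: 8 steps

y: 0,1,2,3,4,0,0,7
z: 2,2,2,2,2,2,2,2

steps = 8; useful = 48; efficiency = 48/64 = 3/4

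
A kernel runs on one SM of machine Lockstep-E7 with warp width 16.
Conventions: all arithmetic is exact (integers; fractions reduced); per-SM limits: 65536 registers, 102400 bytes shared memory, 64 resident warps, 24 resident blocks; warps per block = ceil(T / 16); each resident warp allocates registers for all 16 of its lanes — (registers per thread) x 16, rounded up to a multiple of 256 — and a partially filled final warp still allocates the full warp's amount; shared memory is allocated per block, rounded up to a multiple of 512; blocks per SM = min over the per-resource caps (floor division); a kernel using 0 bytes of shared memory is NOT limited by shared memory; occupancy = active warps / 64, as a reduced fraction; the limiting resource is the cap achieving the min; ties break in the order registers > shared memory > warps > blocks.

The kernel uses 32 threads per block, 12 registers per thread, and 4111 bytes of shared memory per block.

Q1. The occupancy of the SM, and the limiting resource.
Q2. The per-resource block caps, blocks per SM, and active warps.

Answer: occupancy 11/16, limited by shared memory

registers: 128 blocks
shared memory: 22 blocks
warps: 32 blocks
blocks: 24 blocks

Answer: 22 blocks, 44 active warps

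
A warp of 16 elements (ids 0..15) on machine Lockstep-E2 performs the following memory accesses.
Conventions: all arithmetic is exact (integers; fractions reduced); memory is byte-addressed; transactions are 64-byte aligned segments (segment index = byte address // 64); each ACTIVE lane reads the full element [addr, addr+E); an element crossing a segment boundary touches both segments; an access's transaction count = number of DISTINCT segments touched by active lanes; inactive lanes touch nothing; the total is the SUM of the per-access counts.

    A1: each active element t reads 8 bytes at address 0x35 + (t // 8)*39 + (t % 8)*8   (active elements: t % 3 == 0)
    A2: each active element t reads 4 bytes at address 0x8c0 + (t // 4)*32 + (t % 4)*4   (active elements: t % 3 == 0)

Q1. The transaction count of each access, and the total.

A1: 3 transactions
A2: 2 transactions

Answer: 3,2; total 5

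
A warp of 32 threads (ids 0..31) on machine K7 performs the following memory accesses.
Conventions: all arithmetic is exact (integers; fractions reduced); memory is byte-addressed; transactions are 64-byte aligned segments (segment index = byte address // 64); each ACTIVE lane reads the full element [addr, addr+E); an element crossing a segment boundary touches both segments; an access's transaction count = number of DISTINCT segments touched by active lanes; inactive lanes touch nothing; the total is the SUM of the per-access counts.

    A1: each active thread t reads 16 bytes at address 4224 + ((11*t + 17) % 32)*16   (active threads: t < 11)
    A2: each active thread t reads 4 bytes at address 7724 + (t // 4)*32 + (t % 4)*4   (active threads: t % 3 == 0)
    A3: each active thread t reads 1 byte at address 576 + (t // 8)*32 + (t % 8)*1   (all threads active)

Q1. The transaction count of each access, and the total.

A1: 5 transactions
A2: 5 transactions
A3: 2 transactions

Answer: 5,5,2; total 12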